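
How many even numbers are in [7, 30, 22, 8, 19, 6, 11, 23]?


Check each element:
  7 is odd
  30 is even
  22 is even
  8 is even
  19 is odd
  6 is even
  11 is odd
  23 is odd
Evens: [30, 22, 8, 6]
Count of evens = 4
Final answer: 4


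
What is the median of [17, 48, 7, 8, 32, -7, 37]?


First, sort the list: [-7, 7, 8, 17, 32, 37, 48]
The list has 7 elements (odd count).
The middle index is 3 (0-based), and the element there is 17.
Final answer: 17


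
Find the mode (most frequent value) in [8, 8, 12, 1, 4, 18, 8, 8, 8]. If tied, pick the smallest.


Count the frequency of each value:
  1 appears 1 time(s)
  4 appears 1 time(s)
  8 appears 5 time(s)
  12 appears 1 time(s)
  18 appears 1 time(s)
Maximum frequency is 5.
Only 8 reaches that frequency, so it is the mode.
Final answer: 8


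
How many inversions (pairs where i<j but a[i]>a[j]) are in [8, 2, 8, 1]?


For each element, count the later elements that are smaller than it:
  8 (index 0): smaller elements after it = [2, 1] -> 2
  2 (index 1): smaller elements after it = [1] -> 1
  8 (index 2): smaller elements after it = [1] -> 1
Total inversions = 2 + 1 + 1 = 4
Final answer: 4


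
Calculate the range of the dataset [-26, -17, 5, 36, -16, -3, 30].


Maximum value: 36
Minimum value: -26
Range = 36 - (-26) = 62
Final answer: 62


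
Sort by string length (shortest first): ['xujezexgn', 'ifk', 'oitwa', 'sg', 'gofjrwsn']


Compute lengths:
  'xujezexgn' has length 9
  'ifk' has length 3
  'oitwa' has length 5
  'sg' has length 2
  'gofjrwsn' has length 8
Lengths in increasing order: 2 < 3 < 5 < 8 < 9
Listing the words in that order gives the answer.
Final answer: ['sg', 'ifk', 'oitwa', 'gofjrwsn', 'xujezexgn']


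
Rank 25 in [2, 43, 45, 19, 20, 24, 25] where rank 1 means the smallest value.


Sort ascending: [2, 19, 20, 24, 25, 43, 45]
Find 25 in the sorted list.
25 is at position 5 (1-indexed).
Final answer: 5


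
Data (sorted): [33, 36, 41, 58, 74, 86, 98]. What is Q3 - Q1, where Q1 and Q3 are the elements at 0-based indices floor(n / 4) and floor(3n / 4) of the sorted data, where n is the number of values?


The data has n = 7 elements.
Q1 index = floor(7 / 4) = floor(1.75) = 1; Q3 index = floor(3 * 7 / 4) = floor(5.25) = 5
Q1 = element at index 1 = 36
Q3 = element at index 5 = 86
IQR = 86 - 36 = 50
Final answer: 50


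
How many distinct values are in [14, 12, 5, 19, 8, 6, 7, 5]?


List all unique values:
Distinct values: [5, 6, 7, 8, 12, 14, 19]
Count = 7
Final answer: 7


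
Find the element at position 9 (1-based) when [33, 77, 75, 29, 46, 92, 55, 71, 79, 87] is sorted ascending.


Sort ascending: [29, 33, 46, 55, 71, 75, 77, 79, 87, 92]
The 9th element (1-indexed) is at index 8.
Value = 87
Final answer: 87


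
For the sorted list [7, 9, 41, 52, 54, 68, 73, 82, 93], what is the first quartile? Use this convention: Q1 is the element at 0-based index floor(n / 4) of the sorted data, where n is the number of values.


The list has n = 9 elements.
Q1 index = floor(9 / 4) = floor(2.25) = 2
Counting from index 0 in the sorted data, the element at index 2 is 41.
Final answer: 41


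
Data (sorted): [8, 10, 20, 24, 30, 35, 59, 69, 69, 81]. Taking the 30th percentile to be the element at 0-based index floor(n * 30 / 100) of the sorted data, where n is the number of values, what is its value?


The dataset has n = 10 elements.
Index = floor(10 * 30 / 100) = floor(300 / 100) = floor(3) = 3
Counting from index 0 in the sorted data, the element at index 3 is 24.
Final answer: 24


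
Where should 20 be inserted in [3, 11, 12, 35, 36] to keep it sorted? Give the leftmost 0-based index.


List is sorted: [3, 11, 12, 35, 36]
We need the leftmost position where 20 can be inserted, i.e. the first index whose element is >= 20 (or the end of the list if none is).
Binary search with low=0, high=5 (0-based indices):
  low=0, high=5, mid=2: a[2]=12 < 20, so low = 3
  low=3, high=5, mid=4: a[4]=36 >= 20, so high = 4
  low=3, high=4, mid=3: a[3]=35 >= 20, so high = 3
Now low = high = 3, so the insertion index is 3.
Final answer: 3


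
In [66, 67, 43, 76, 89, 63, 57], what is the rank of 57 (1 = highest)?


Sort descending: [89, 76, 67, 66, 63, 57, 43]
Find 57 in the sorted list.
57 is at position 6.
Final answer: 6


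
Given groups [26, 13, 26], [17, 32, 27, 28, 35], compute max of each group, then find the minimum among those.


Find max of each group:
  Group 1: [26, 13, 26] -> max = 26
  Group 2: [17, 32, 27, 28, 35] -> max = 35
Maxes: [26, 35]
Minimum of maxes = 26
Final answer: 26


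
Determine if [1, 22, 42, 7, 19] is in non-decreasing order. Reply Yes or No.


Check consecutive pairs:
  1 <= 22? True
  22 <= 42? True
  42 <= 7? False
  7 <= 19? True
1 consecutive pair(s) are out of order, so the list is not sorted.
Final answer: No


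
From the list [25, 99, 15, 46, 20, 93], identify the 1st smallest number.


Sort ascending: [15, 20, 25, 46, 93, 99]
The 1st element (1-indexed) is at index 0.
Value = 15
Final answer: 15


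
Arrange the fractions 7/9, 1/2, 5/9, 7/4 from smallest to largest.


Convert to decimal for comparison:
  7/9 = 0.7778
  1/2 = 0.5
  5/9 = 0.5556
  7/4 = 1.75
Decimals in increasing order: 0.5 < 0.5556 < 0.7778 < 1.75
Writing each back as its fraction gives the sorted order.
Final answer: 1/2, 5/9, 7/9, 7/4


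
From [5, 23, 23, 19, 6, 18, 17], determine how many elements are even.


Check each element:
  5 is odd
  23 is odd
  23 is odd
  19 is odd
  6 is even
  18 is even
  17 is odd
Evens: [6, 18]
Count of evens = 2
Final answer: 2


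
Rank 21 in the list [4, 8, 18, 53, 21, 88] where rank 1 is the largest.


Sort descending: [88, 53, 21, 18, 8, 4]
Find 21 in the sorted list.
21 is at position 3.
Final answer: 3


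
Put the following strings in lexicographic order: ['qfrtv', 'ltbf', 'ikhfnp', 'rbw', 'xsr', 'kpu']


Compare strings character by character (the first differing letter decides):
  'ikhfnp' < 'kpu' since 'i' < 'k' at position 1
  'kpu' < 'ltbf' since 'k' < 'l' at position 1
  'ltbf' < 'qfrtv' since 'l' < 'q' at position 1
  'qfrtv' < 'rbw' since 'q' < 'r' at position 1
  'rbw' < 'xsr' since 'r' < 'x' at position 1
Chaining these comparisons gives the alphabetical order.
Final answer: ['ikhfnp', 'kpu', 'ltbf', 'qfrtv', 'rbw', 'xsr']


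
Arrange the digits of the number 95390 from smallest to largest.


The number 95390 has digits: 9, 5, 3, 9, 0
Sorted: 0, 3, 5, 9, 9
Joining the sorted digits gives the result.
Final answer: 03599


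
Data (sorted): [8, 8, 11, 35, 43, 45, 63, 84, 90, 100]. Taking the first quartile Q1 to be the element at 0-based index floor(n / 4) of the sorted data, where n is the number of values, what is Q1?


The list has n = 10 elements.
Q1 index = floor(10 / 4) = floor(2.5) = 2
Counting from index 0 in the sorted data, the element at index 2 is 11.
Final answer: 11


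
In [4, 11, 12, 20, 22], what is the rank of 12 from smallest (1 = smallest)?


Sort ascending: [4, 11, 12, 20, 22]
Find 12 in the sorted list.
12 is at position 3 (1-indexed).
Final answer: 3


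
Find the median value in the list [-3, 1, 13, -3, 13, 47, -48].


First, sort the list: [-48, -3, -3, 1, 13, 13, 47]
The list has 7 elements (odd count).
The middle index is 3 (0-based), and the element there is 1.
Final answer: 1


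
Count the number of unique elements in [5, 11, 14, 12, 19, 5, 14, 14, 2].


List all unique values:
Distinct values: [2, 5, 11, 12, 14, 19]
Count = 6
Final answer: 6


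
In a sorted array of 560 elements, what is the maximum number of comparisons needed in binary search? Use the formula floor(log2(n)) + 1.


Binary search halves the search space each step.
Maximum comparisons = floor(log2(560)) + 1
log2(560) = 9.1293
floor(log2(560)) = 9, so 9 + 1 = 10
Final answer: 10


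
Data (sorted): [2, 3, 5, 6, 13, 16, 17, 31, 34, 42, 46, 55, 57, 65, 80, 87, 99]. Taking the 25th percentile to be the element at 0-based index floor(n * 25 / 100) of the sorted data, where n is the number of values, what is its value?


The dataset has n = 17 elements.
Index = floor(17 * 25 / 100) = floor(425 / 100) = floor(4.25) = 4
Counting from index 0 in the sorted data, the element at index 4 is 13.
Final answer: 13


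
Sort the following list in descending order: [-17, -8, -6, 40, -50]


Original list: [-17, -8, -6, 40, -50]
Repeatedly take the largest remaining element:
  Remaining [-17, -8, -6, 40, -50] -> largest is 40
  Remaining [-17, -8, -6, -50] -> largest is -6
  Remaining [-17, -8, -50] -> largest is -8
  Remaining [-17, -50] -> largest is -17
  Remaining [-50] -> largest is -50
Collecting the picks in order gives the descending list.
Final answer: [40, -6, -8, -17, -50]


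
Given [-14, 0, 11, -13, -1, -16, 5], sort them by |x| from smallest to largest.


Compute absolute values:
  |-14| = 14
  |0| = 0
  |11| = 11
  |-13| = 13
  |-1| = 1
  |-16| = 16
  |5| = 5
Absolute values in increasing order: 0 < 1 < 5 < 11 < 13 < 14 < 16
Listing the original numbers in that order gives the answer.
Final answer: [0, -1, 5, 11, -13, -14, -16]


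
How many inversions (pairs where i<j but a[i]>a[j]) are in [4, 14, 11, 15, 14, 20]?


For each element, count the later elements that are smaller than it:
  4 (index 0): smaller elements after it = [] -> 0
  14 (index 1): smaller elements after it = [11] -> 1
  11 (index 2): smaller elements after it = [] -> 0
  15 (index 3): smaller elements after it = [14] -> 1
  14 (index 4): smaller elements after it = [] -> 0
Total inversions = 0 + 1 + 0 + 1 + 0 = 2
Final answer: 2


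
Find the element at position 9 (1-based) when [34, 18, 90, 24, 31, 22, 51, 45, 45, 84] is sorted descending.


Sort descending: [90, 84, 51, 45, 45, 34, 31, 24, 22, 18]
The 9th element (1-indexed) is at index 8.
Value = 22
Final answer: 22


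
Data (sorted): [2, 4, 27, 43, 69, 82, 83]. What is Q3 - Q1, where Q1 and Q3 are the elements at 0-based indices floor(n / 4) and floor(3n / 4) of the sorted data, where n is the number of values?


The data has n = 7 elements.
Q1 index = floor(7 / 4) = floor(1.75) = 1; Q3 index = floor(3 * 7 / 4) = floor(5.25) = 5
Q1 = element at index 1 = 4
Q3 = element at index 5 = 82
IQR = 82 - 4 = 78
Final answer: 78


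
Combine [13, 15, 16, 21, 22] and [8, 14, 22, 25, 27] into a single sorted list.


List A: [13, 15, 16, 21, 22]
List B: [8, 14, 22, 25, 27]
Repeatedly compare the front elements and take the smaller:
  13 vs 8 -> take 8
  13 vs 14 -> take 13
  15 vs 14 -> take 14
  15 vs 22 -> take 15
  16 vs 22 -> take 16
  21 vs 22 -> take 21
  22 vs 22 -> take 22
  A is exhausted; append the rest of B: [22, 25, 27]
Final answer: [8, 13, 14, 15, 16, 21, 22, 22, 25, 27]


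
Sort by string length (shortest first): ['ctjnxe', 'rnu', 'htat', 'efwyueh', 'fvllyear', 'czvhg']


Compute lengths:
  'ctjnxe' has length 6
  'rnu' has length 3
  'htat' has length 4
  'efwyueh' has length 7
  'fvllyear' has length 8
  'czvhg' has length 5
Lengths in increasing order: 3 < 4 < 5 < 6 < 7 < 8
Listing the words in that order gives the answer.
Final answer: ['rnu', 'htat', 'czvhg', 'ctjnxe', 'efwyueh', 'fvllyear']


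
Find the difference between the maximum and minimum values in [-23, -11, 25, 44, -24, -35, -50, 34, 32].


Maximum value: 44
Minimum value: -50
Range = 44 - (-50) = 94
Final answer: 94


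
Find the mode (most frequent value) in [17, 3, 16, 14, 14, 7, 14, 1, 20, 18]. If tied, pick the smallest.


Count the frequency of each value:
  1 appears 1 time(s)
  3 appears 1 time(s)
  7 appears 1 time(s)
  14 appears 3 time(s)
  16 appears 1 time(s)
  17 appears 1 time(s)
  18 appears 1 time(s)
  20 appears 1 time(s)
Maximum frequency is 3.
Only 14 reaches that frequency, so it is the mode.
Final answer: 14


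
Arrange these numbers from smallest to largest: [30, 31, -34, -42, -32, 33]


Original list: [30, 31, -34, -42, -32, 33]
Repeatedly take the smallest remaining element:
  Remaining [30, 31, -34, -42, -32, 33] -> smallest is -42
  Remaining [30, 31, -34, -32, 33] -> smallest is -34
  Remaining [30, 31, -32, 33] -> smallest is -32
  Remaining [30, 31, 33] -> smallest is 30
  Remaining [31, 33] -> smallest is 31
  Remaining [33] -> smallest is 33
Collecting the picks in order gives the sorted list.
Final answer: [-42, -34, -32, 30, 31, 33]


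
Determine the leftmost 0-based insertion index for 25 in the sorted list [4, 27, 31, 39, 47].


List is sorted: [4, 27, 31, 39, 47]
We need the leftmost position where 25 can be inserted, i.e. the first index whose element is >= 25 (or the end of the list if none is).
Binary search with low=0, high=5 (0-based indices):
  low=0, high=5, mid=2: a[2]=31 >= 25, so high = 2
  low=0, high=2, mid=1: a[1]=27 >= 25, so high = 1
  low=0, high=1, mid=0: a[0]=4 < 25, so low = 1
Now low = high = 1, so the insertion index is 1.
Final answer: 1


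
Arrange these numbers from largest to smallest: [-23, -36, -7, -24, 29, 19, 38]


Original list: [-23, -36, -7, -24, 29, 19, 38]
Repeatedly take the largest remaining element:
  Remaining [-23, -36, -7, -24, 29, 19, 38] -> largest is 38
  Remaining [-23, -36, -7, -24, 29, 19] -> largest is 29
  Remaining [-23, -36, -7, -24, 19] -> largest is 19
  Remaining [-23, -36, -7, -24] -> largest is -7
  Remaining [-23, -36, -24] -> largest is -23
  Remaining [-36, -24] -> largest is -24
  Remaining [-36] -> largest is -36
Collecting the picks in order gives the descending list.
Final answer: [38, 29, 19, -7, -23, -24, -36]


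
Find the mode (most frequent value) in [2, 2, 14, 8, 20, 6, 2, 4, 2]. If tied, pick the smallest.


Count the frequency of each value:
  2 appears 4 time(s)
  4 appears 1 time(s)
  6 appears 1 time(s)
  8 appears 1 time(s)
  14 appears 1 time(s)
  20 appears 1 time(s)
Maximum frequency is 4.
Only 2 reaches that frequency, so it is the mode.
Final answer: 2


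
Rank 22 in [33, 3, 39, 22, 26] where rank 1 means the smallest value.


Sort ascending: [3, 22, 26, 33, 39]
Find 22 in the sorted list.
22 is at position 2 (1-indexed).
Final answer: 2


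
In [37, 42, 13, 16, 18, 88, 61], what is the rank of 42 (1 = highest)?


Sort descending: [88, 61, 42, 37, 18, 16, 13]
Find 42 in the sorted list.
42 is at position 3.
Final answer: 3


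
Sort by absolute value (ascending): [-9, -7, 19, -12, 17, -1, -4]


Compute absolute values:
  |-9| = 9
  |-7| = 7
  |19| = 19
  |-12| = 12
  |17| = 17
  |-1| = 1
  |-4| = 4
Absolute values in increasing order: 1 < 4 < 7 < 9 < 12 < 17 < 19
Listing the original numbers in that order gives the answer.
Final answer: [-1, -4, -7, -9, -12, 17, 19]


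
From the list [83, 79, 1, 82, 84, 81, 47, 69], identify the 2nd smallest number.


Sort ascending: [1, 47, 69, 79, 81, 82, 83, 84]
The 2nd element (1-indexed) is at index 1.
Value = 47
Final answer: 47


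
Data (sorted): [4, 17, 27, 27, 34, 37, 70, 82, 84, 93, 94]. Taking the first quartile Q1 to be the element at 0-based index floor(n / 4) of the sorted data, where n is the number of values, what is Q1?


The list has n = 11 elements.
Q1 index = floor(11 / 4) = floor(2.75) = 2
Counting from index 0 in the sorted data, the element at index 2 is 27.
Final answer: 27


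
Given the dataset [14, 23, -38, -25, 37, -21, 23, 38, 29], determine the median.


First, sort the list: [-38, -25, -21, 14, 23, 23, 29, 37, 38]
The list has 9 elements (odd count).
The middle index is 4 (0-based), and the element there is 23.
Final answer: 23


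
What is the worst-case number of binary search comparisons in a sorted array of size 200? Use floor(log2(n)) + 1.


Binary search halves the search space each step.
Maximum comparisons = floor(log2(200)) + 1
log2(200) = 7.6439
floor(log2(200)) = 7, so 7 + 1 = 8
Final answer: 8


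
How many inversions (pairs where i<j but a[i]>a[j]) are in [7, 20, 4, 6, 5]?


For each element, count the later elements that are smaller than it:
  7 (index 0): smaller elements after it = [4, 6, 5] -> 3
  20 (index 1): smaller elements after it = [4, 6, 5] -> 3
  4 (index 2): smaller elements after it = [] -> 0
  6 (index 3): smaller elements after it = [5] -> 1
Total inversions = 3 + 3 + 0 + 1 = 7
Final answer: 7


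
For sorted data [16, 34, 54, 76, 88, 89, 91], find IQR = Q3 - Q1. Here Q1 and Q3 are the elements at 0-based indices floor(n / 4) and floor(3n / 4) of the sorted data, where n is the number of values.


The data has n = 7 elements.
Q1 index = floor(7 / 4) = floor(1.75) = 1; Q3 index = floor(3 * 7 / 4) = floor(5.25) = 5
Q1 = element at index 1 = 34
Q3 = element at index 5 = 89
IQR = 89 - 34 = 55
Final answer: 55


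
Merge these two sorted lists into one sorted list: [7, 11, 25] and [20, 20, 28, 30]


List A: [7, 11, 25]
List B: [20, 20, 28, 30]
Repeatedly compare the front elements and take the smaller:
  7 vs 20 -> take 7
  11 vs 20 -> take 11
  25 vs 20 -> take 20
  25 vs 20 -> take 20
  25 vs 28 -> take 25
  A is exhausted; append the rest of B: [28, 30]
Final answer: [7, 11, 20, 20, 25, 28, 30]


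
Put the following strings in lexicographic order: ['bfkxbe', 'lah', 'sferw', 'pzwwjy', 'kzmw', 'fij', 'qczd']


Compare strings character by character (the first differing letter decides):
  'bfkxbe' < 'fij' since 'b' < 'f' at position 1
  'fij' < 'kzmw' since 'f' < 'k' at position 1
  'kzmw' < 'lah' since 'k' < 'l' at position 1
  'lah' < 'pzwwjy' since 'l' < 'p' at position 1
  'pzwwjy' < 'qczd' since 'p' < 'q' at position 1
  'qczd' < 'sferw' since 'q' < 's' at position 1
Chaining these comparisons gives the alphabetical order.
Final answer: ['bfkxbe', 'fij', 'kzmw', 'lah', 'pzwwjy', 'qczd', 'sferw']


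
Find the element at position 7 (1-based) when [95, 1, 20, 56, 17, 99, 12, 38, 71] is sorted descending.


Sort descending: [99, 95, 71, 56, 38, 20, 17, 12, 1]
The 7th element (1-indexed) is at index 6.
Value = 17
Final answer: 17


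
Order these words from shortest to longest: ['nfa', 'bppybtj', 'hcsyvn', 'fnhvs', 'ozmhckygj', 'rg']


Compute lengths:
  'nfa' has length 3
  'bppybtj' has length 7
  'hcsyvn' has length 6
  'fnhvs' has length 5
  'ozmhckygj' has length 9
  'rg' has length 2
Lengths in increasing order: 2 < 3 < 5 < 6 < 7 < 9
Listing the words in that order gives the answer.
Final answer: ['rg', 'nfa', 'fnhvs', 'hcsyvn', 'bppybtj', 'ozmhckygj']


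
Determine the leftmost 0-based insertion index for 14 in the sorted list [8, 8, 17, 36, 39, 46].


List is sorted: [8, 8, 17, 36, 39, 46]
We need the leftmost position where 14 can be inserted, i.e. the first index whose element is >= 14 (or the end of the list if none is).
Binary search with low=0, high=6 (0-based indices):
  low=0, high=6, mid=3: a[3]=36 >= 14, so high = 3
  low=0, high=3, mid=1: a[1]=8 < 14, so low = 2
  low=2, high=3, mid=2: a[2]=17 >= 14, so high = 2
Now low = high = 2, so the insertion index is 2.
Final answer: 2


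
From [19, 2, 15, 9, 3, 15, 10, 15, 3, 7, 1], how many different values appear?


List all unique values:
Distinct values: [1, 2, 3, 7, 9, 10, 15, 19]
Count = 8
Final answer: 8


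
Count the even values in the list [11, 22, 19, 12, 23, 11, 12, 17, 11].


Check each element:
  11 is odd
  22 is even
  19 is odd
  12 is even
  23 is odd
  11 is odd
  12 is even
  17 is odd
  11 is odd
Evens: [22, 12, 12]
Count of evens = 3
Final answer: 3


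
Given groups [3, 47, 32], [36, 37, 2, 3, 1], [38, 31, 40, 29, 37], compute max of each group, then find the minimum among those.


Find max of each group:
  Group 1: [3, 47, 32] -> max = 47
  Group 2: [36, 37, 2, 3, 1] -> max = 37
  Group 3: [38, 31, 40, 29, 37] -> max = 40
Maxes: [47, 37, 40]
Minimum of maxes = 37
Final answer: 37


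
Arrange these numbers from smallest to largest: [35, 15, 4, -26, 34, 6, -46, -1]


Original list: [35, 15, 4, -26, 34, 6, -46, -1]
Repeatedly take the smallest remaining element:
  Remaining [35, 15, 4, -26, 34, 6, -46, -1] -> smallest is -46
  Remaining [35, 15, 4, -26, 34, 6, -1] -> smallest is -26
  Remaining [35, 15, 4, 34, 6, -1] -> smallest is -1
  Remaining [35, 15, 4, 34, 6] -> smallest is 4
  Remaining [35, 15, 34, 6] -> smallest is 6
  Remaining [35, 15, 34] -> smallest is 15
  Remaining [35, 34] -> smallest is 34
  Remaining [35] -> smallest is 35
Collecting the picks in order gives the sorted list.
Final answer: [-46, -26, -1, 4, 6, 15, 34, 35]


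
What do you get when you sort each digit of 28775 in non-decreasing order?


The number 28775 has digits: 2, 8, 7, 7, 5
Sorted: 2, 5, 7, 7, 8
Joining the sorted digits gives the result.
Final answer: 25778


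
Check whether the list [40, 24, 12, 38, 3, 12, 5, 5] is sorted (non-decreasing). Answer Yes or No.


Check consecutive pairs:
  40 <= 24? False
  24 <= 12? False
  12 <= 38? True
  38 <= 3? False
  3 <= 12? True
  12 <= 5? False
  5 <= 5? True
4 consecutive pair(s) are out of order, so the list is not sorted.
Final answer: No


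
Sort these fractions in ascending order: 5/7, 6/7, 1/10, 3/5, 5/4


Convert to decimal for comparison:
  5/7 = 0.7143
  6/7 = 0.8571
  1/10 = 0.1
  3/5 = 0.6
  5/4 = 1.25
Decimals in increasing order: 0.1 < 0.6 < 0.7143 < 0.8571 < 1.25
Writing each back as its fraction gives the sorted order.
Final answer: 1/10, 3/5, 5/7, 6/7, 5/4


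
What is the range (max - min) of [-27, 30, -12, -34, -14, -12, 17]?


Maximum value: 30
Minimum value: -34
Range = 30 - (-34) = 64
Final answer: 64


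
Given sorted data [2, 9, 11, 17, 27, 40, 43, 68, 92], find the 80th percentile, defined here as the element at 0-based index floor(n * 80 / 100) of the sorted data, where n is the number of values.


The dataset has n = 9 elements.
Index = floor(9 * 80 / 100) = floor(720 / 100) = floor(7.2) = 7
Counting from index 0 in the sorted data, the element at index 7 is 68.
Final answer: 68


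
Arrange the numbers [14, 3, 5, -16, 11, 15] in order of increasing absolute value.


Compute absolute values:
  |14| = 14
  |3| = 3
  |5| = 5
  |-16| = 16
  |11| = 11
  |15| = 15
Absolute values in increasing order: 3 < 5 < 11 < 14 < 15 < 16
Listing the original numbers in that order gives the answer.
Final answer: [3, 5, 11, 14, 15, -16]


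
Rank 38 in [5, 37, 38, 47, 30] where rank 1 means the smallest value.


Sort ascending: [5, 30, 37, 38, 47]
Find 38 in the sorted list.
38 is at position 4 (1-indexed).
Final answer: 4


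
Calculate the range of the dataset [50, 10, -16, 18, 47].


Maximum value: 50
Minimum value: -16
Range = 50 - (-16) = 66
Final answer: 66


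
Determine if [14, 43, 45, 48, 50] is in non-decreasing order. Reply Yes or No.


Check consecutive pairs:
  14 <= 43? True
  43 <= 45? True
  45 <= 48? True
  48 <= 50? True
Every consecutive pair is in order, so the list is non-decreasing.
Final answer: Yes


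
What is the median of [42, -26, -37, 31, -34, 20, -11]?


First, sort the list: [-37, -34, -26, -11, 20, 31, 42]
The list has 7 elements (odd count).
The middle index is 3 (0-based), and the element there is -11.
Final answer: -11


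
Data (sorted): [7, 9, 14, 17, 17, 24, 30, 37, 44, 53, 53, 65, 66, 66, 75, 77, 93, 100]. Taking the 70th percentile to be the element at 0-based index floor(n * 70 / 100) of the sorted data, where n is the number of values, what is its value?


The dataset has n = 18 elements.
Index = floor(18 * 70 / 100) = floor(1260 / 100) = floor(12.6) = 12
Counting from index 0 in the sorted data, the element at index 12 is 66.
Final answer: 66


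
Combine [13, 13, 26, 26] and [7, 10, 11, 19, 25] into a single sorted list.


List A: [13, 13, 26, 26]
List B: [7, 10, 11, 19, 25]
Repeatedly compare the front elements and take the smaller:
  13 vs 7 -> take 7
  13 vs 10 -> take 10
  13 vs 11 -> take 11
  13 vs 19 -> take 13
  13 vs 19 -> take 13
  26 vs 19 -> take 19
  26 vs 25 -> take 25
  B is exhausted; append the rest of A: [26, 26]
Final answer: [7, 10, 11, 13, 13, 19, 25, 26, 26]


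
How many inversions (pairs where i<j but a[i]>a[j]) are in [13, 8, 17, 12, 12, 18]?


For each element, count the later elements that are smaller than it:
  13 (index 0): smaller elements after it = [8, 12, 12] -> 3
  8 (index 1): smaller elements after it = [] -> 0
  17 (index 2): smaller elements after it = [12, 12] -> 2
  12 (index 3): smaller elements after it = [] -> 0
  12 (index 4): smaller elements after it = [] -> 0
Total inversions = 3 + 0 + 2 + 0 + 0 = 5
Final answer: 5


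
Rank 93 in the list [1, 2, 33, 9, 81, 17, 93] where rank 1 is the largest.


Sort descending: [93, 81, 33, 17, 9, 2, 1]
Find 93 in the sorted list.
93 is at position 1.
Final answer: 1


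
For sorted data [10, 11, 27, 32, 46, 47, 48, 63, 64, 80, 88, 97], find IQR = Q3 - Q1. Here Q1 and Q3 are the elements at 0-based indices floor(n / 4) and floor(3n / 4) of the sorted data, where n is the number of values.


The data has n = 12 elements.
Q1 index = floor(12 / 4) = floor(3) = 3; Q3 index = floor(3 * 12 / 4) = floor(9) = 9
Q1 = element at index 3 = 32
Q3 = element at index 9 = 80
IQR = 80 - 32 = 48
Final answer: 48


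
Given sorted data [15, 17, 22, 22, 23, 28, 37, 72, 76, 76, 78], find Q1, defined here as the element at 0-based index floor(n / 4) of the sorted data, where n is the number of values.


The list has n = 11 elements.
Q1 index = floor(11 / 4) = floor(2.75) = 2
Counting from index 0 in the sorted data, the element at index 2 is 22.
Final answer: 22


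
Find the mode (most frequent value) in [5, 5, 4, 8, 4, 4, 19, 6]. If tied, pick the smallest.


Count the frequency of each value:
  4 appears 3 time(s)
  5 appears 2 time(s)
  6 appears 1 time(s)
  8 appears 1 time(s)
  19 appears 1 time(s)
Maximum frequency is 3.
Only 4 reaches that frequency, so it is the mode.
Final answer: 4


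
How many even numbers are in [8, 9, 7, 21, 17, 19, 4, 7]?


Check each element:
  8 is even
  9 is odd
  7 is odd
  21 is odd
  17 is odd
  19 is odd
  4 is even
  7 is odd
Evens: [8, 4]
Count of evens = 2
Final answer: 2


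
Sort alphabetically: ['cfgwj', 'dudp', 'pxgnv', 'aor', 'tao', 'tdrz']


Compare strings character by character (the first differing letter decides):
  'aor' < 'cfgwj' since 'a' < 'c' at position 1
  'cfgwj' < 'dudp' since 'c' < 'd' at position 1
  'dudp' < 'pxgnv' since 'd' < 'p' at position 1
  'pxgnv' < 'tao' since 'p' < 't' at position 1
  'tao' < 'tdrz' since 'a' < 'd' at position 2
Chaining these comparisons gives the alphabetical order.
Final answer: ['aor', 'cfgwj', 'dudp', 'pxgnv', 'tao', 'tdrz']


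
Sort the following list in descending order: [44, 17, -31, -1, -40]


Original list: [44, 17, -31, -1, -40]
Repeatedly take the largest remaining element:
  Remaining [44, 17, -31, -1, -40] -> largest is 44
  Remaining [17, -31, -1, -40] -> largest is 17
  Remaining [-31, -1, -40] -> largest is -1
  Remaining [-31, -40] -> largest is -31
  Remaining [-40] -> largest is -40
Collecting the picks in order gives the descending list.
Final answer: [44, 17, -1, -31, -40]


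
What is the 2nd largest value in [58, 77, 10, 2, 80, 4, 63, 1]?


Sort descending: [80, 77, 63, 58, 10, 4, 2, 1]
The 2nd element (1-indexed) is at index 1.
Value = 77
Final answer: 77


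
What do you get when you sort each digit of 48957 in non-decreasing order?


The number 48957 has digits: 4, 8, 9, 5, 7
Sorted: 4, 5, 7, 8, 9
Joining the sorted digits gives the result.
Final answer: 45789


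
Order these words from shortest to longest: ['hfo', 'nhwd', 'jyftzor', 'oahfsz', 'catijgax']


Compute lengths:
  'hfo' has length 3
  'nhwd' has length 4
  'jyftzor' has length 7
  'oahfsz' has length 6
  'catijgax' has length 8
Lengths in increasing order: 3 < 4 < 6 < 7 < 8
Listing the words in that order gives the answer.
Final answer: ['hfo', 'nhwd', 'oahfsz', 'jyftzor', 'catijgax']


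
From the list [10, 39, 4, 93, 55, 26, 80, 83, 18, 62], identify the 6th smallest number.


Sort ascending: [4, 10, 18, 26, 39, 55, 62, 80, 83, 93]
The 6th element (1-indexed) is at index 5.
Value = 55
Final answer: 55


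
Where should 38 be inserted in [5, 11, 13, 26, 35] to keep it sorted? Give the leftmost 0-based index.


List is sorted: [5, 11, 13, 26, 35]
We need the leftmost position where 38 can be inserted, i.e. the first index whose element is >= 38 (or the end of the list if none is).
Binary search with low=0, high=5 (0-based indices):
  low=0, high=5, mid=2: a[2]=13 < 38, so low = 3
  low=3, high=5, mid=4: a[4]=35 < 38, so low = 5
Now low = high = 5, so the insertion index is 5.
Final answer: 5


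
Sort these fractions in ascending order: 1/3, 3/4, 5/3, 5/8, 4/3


Convert to decimal for comparison:
  1/3 = 0.3333
  3/4 = 0.75
  5/3 = 1.6667
  5/8 = 0.625
  4/3 = 1.3333
Decimals in increasing order: 0.3333 < 0.625 < 0.75 < 1.3333 < 1.6667
Writing each back as its fraction gives the sorted order.
Final answer: 1/3, 5/8, 3/4, 4/3, 5/3


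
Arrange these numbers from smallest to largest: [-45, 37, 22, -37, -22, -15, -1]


Original list: [-45, 37, 22, -37, -22, -15, -1]
Repeatedly take the smallest remaining element:
  Remaining [-45, 37, 22, -37, -22, -15, -1] -> smallest is -45
  Remaining [37, 22, -37, -22, -15, -1] -> smallest is -37
  Remaining [37, 22, -22, -15, -1] -> smallest is -22
  Remaining [37, 22, -15, -1] -> smallest is -15
  Remaining [37, 22, -1] -> smallest is -1
  Remaining [37, 22] -> smallest is 22
  Remaining [37] -> smallest is 37
Collecting the picks in order gives the sorted list.
Final answer: [-45, -37, -22, -15, -1, 22, 37]


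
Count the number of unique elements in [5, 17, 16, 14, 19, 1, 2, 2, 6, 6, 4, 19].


List all unique values:
Distinct values: [1, 2, 4, 5, 6, 14, 16, 17, 19]
Count = 9
Final answer: 9


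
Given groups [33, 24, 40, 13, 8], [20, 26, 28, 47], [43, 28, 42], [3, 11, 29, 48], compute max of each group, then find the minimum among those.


Find max of each group:
  Group 1: [33, 24, 40, 13, 8] -> max = 40
  Group 2: [20, 26, 28, 47] -> max = 47
  Group 3: [43, 28, 42] -> max = 43
  Group 4: [3, 11, 29, 48] -> max = 48
Maxes: [40, 47, 43, 48]
Minimum of maxes = 40
Final answer: 40


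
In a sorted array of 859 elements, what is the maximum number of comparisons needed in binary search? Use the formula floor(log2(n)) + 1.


Binary search halves the search space each step.
Maximum comparisons = floor(log2(859)) + 1
log2(859) = 9.7465
floor(log2(859)) = 9, so 9 + 1 = 10
Final answer: 10


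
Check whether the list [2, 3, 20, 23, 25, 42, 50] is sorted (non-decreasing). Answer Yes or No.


Check consecutive pairs:
  2 <= 3? True
  3 <= 20? True
  20 <= 23? True
  23 <= 25? True
  25 <= 42? True
  42 <= 50? True
Every consecutive pair is in order, so the list is non-decreasing.
Final answer: Yes


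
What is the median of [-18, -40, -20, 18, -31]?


First, sort the list: [-40, -31, -20, -18, 18]
The list has 5 elements (odd count).
The middle index is 2 (0-based), and the element there is -20.
Final answer: -20


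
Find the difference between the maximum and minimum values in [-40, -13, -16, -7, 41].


Maximum value: 41
Minimum value: -40
Range = 41 - (-40) = 81
Final answer: 81


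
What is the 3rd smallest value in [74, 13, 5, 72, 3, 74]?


Sort ascending: [3, 5, 13, 72, 74, 74]
The 3rd element (1-indexed) is at index 2.
Value = 13
Final answer: 13


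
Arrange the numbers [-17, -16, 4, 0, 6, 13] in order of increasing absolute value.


Compute absolute values:
  |-17| = 17
  |-16| = 16
  |4| = 4
  |0| = 0
  |6| = 6
  |13| = 13
Absolute values in increasing order: 0 < 4 < 6 < 13 < 16 < 17
Listing the original numbers in that order gives the answer.
Final answer: [0, 4, 6, 13, -16, -17]


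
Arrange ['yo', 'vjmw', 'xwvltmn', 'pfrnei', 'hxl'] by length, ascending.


Compute lengths:
  'yo' has length 2
  'vjmw' has length 4
  'xwvltmn' has length 7
  'pfrnei' has length 6
  'hxl' has length 3
Lengths in increasing order: 2 < 3 < 4 < 6 < 7
Listing the words in that order gives the answer.
Final answer: ['yo', 'hxl', 'vjmw', 'pfrnei', 'xwvltmn']


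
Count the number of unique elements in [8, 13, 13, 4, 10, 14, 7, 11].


List all unique values:
Distinct values: [4, 7, 8, 10, 11, 13, 14]
Count = 7
Final answer: 7


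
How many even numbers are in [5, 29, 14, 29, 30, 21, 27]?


Check each element:
  5 is odd
  29 is odd
  14 is even
  29 is odd
  30 is even
  21 is odd
  27 is odd
Evens: [14, 30]
Count of evens = 2
Final answer: 2


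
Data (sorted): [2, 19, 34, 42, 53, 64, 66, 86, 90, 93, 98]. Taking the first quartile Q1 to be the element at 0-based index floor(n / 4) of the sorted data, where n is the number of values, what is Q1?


The list has n = 11 elements.
Q1 index = floor(11 / 4) = floor(2.75) = 2
Counting from index 0 in the sorted data, the element at index 2 is 34.
Final answer: 34


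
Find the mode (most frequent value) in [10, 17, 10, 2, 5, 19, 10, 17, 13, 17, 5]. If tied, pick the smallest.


Count the frequency of each value:
  2 appears 1 time(s)
  5 appears 2 time(s)
  10 appears 3 time(s)
  13 appears 1 time(s)
  17 appears 3 time(s)
  19 appears 1 time(s)
Maximum frequency is 3.
Values reaching that frequency: [10, 17]; the smallest is 10.
Final answer: 10


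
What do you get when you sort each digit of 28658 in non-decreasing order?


The number 28658 has digits: 2, 8, 6, 5, 8
Sorted: 2, 5, 6, 8, 8
Joining the sorted digits gives the result.
Final answer: 25688


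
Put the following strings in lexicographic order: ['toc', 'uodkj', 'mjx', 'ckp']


Compare strings character by character (the first differing letter decides):
  'ckp' < 'mjx' since 'c' < 'm' at position 1
  'mjx' < 'toc' since 'm' < 't' at position 1
  'toc' < 'uodkj' since 't' < 'u' at position 1
Chaining these comparisons gives the alphabetical order.
Final answer: ['ckp', 'mjx', 'toc', 'uodkj']


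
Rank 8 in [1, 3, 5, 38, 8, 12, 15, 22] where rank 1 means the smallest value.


Sort ascending: [1, 3, 5, 8, 12, 15, 22, 38]
Find 8 in the sorted list.
8 is at position 4 (1-indexed).
Final answer: 4


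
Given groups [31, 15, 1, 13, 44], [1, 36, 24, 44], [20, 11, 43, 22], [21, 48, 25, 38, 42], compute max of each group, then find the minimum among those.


Find max of each group:
  Group 1: [31, 15, 1, 13, 44] -> max = 44
  Group 2: [1, 36, 24, 44] -> max = 44
  Group 3: [20, 11, 43, 22] -> max = 43
  Group 4: [21, 48, 25, 38, 42] -> max = 48
Maxes: [44, 44, 43, 48]
Minimum of maxes = 43
Final answer: 43


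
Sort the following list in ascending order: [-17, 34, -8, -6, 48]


Original list: [-17, 34, -8, -6, 48]
Repeatedly take the smallest remaining element:
  Remaining [-17, 34, -8, -6, 48] -> smallest is -17
  Remaining [34, -8, -6, 48] -> smallest is -8
  Remaining [34, -6, 48] -> smallest is -6
  Remaining [34, 48] -> smallest is 34
  Remaining [48] -> smallest is 48
Collecting the picks in order gives the sorted list.
Final answer: [-17, -8, -6, 34, 48]


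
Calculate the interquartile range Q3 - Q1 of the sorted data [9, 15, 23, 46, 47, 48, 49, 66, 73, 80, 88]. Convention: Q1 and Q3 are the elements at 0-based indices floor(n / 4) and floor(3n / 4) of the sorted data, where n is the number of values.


The data has n = 11 elements.
Q1 index = floor(11 / 4) = floor(2.75) = 2; Q3 index = floor(3 * 11 / 4) = floor(8.25) = 8
Q1 = element at index 2 = 23
Q3 = element at index 8 = 73
IQR = 73 - 23 = 50
Final answer: 50


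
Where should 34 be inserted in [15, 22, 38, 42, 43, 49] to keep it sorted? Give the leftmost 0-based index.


List is sorted: [15, 22, 38, 42, 43, 49]
We need the leftmost position where 34 can be inserted, i.e. the first index whose element is >= 34 (or the end of the list if none is).
Binary search with low=0, high=6 (0-based indices):
  low=0, high=6, mid=3: a[3]=42 >= 34, so high = 3
  low=0, high=3, mid=1: a[1]=22 < 34, so low = 2
  low=2, high=3, mid=2: a[2]=38 >= 34, so high = 2
Now low = high = 2, so the insertion index is 2.
Final answer: 2


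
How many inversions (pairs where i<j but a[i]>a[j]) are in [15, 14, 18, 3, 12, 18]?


For each element, count the later elements that are smaller than it:
  15 (index 0): smaller elements after it = [14, 3, 12] -> 3
  14 (index 1): smaller elements after it = [3, 12] -> 2
  18 (index 2): smaller elements after it = [3, 12] -> 2
  3 (index 3): smaller elements after it = [] -> 0
  12 (index 4): smaller elements after it = [] -> 0
Total inversions = 3 + 2 + 2 + 0 + 0 = 7
Final answer: 7


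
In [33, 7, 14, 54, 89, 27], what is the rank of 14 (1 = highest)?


Sort descending: [89, 54, 33, 27, 14, 7]
Find 14 in the sorted list.
14 is at position 5.
Final answer: 5


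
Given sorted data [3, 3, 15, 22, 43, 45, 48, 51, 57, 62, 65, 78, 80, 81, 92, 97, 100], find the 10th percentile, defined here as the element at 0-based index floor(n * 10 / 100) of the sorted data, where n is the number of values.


The dataset has n = 17 elements.
Index = floor(17 * 10 / 100) = floor(170 / 100) = floor(1.7) = 1
Counting from index 0 in the sorted data, the element at index 1 is 3.
Final answer: 3


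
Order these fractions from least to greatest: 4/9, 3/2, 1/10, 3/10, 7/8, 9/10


Convert to decimal for comparison:
  4/9 = 0.4444
  3/2 = 1.5
  1/10 = 0.1
  3/10 = 0.3
  7/8 = 0.875
  9/10 = 0.9
Decimals in increasing order: 0.1 < 0.3 < 0.4444 < 0.875 < 0.9 < 1.5
Writing each back as its fraction gives the sorted order.
Final answer: 1/10, 3/10, 4/9, 7/8, 9/10, 3/2


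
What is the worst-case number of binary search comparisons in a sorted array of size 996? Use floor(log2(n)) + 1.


Binary search halves the search space each step.
Maximum comparisons = floor(log2(996)) + 1
log2(996) = 9.96
floor(log2(996)) = 9, so 9 + 1 = 10
Final answer: 10


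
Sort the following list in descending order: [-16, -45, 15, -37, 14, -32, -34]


Original list: [-16, -45, 15, -37, 14, -32, -34]
Repeatedly take the largest remaining element:
  Remaining [-16, -45, 15, -37, 14, -32, -34] -> largest is 15
  Remaining [-16, -45, -37, 14, -32, -34] -> largest is 14
  Remaining [-16, -45, -37, -32, -34] -> largest is -16
  Remaining [-45, -37, -32, -34] -> largest is -32
  Remaining [-45, -37, -34] -> largest is -34
  Remaining [-45, -37] -> largest is -37
  Remaining [-45] -> largest is -45
Collecting the picks in order gives the descending list.
Final answer: [15, 14, -16, -32, -34, -37, -45]


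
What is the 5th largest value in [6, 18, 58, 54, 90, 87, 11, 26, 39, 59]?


Sort descending: [90, 87, 59, 58, 54, 39, 26, 18, 11, 6]
The 5th element (1-indexed) is at index 4.
Value = 54
Final answer: 54


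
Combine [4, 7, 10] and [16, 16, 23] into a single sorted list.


List A: [4, 7, 10]
List B: [16, 16, 23]
Repeatedly compare the front elements and take the smaller:
  4 vs 16 -> take 4
  7 vs 16 -> take 7
  10 vs 16 -> take 10
  A is exhausted; append the rest of B: [16, 16, 23]
Final answer: [4, 7, 10, 16, 16, 23]


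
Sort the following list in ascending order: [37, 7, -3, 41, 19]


Original list: [37, 7, -3, 41, 19]
Repeatedly take the smallest remaining element:
  Remaining [37, 7, -3, 41, 19] -> smallest is -3
  Remaining [37, 7, 41, 19] -> smallest is 7
  Remaining [37, 41, 19] -> smallest is 19
  Remaining [37, 41] -> smallest is 37
  Remaining [41] -> smallest is 41
Collecting the picks in order gives the sorted list.
Final answer: [-3, 7, 19, 37, 41]


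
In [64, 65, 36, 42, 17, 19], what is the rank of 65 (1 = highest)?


Sort descending: [65, 64, 42, 36, 19, 17]
Find 65 in the sorted list.
65 is at position 1.
Final answer: 1


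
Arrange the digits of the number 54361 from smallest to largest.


The number 54361 has digits: 5, 4, 3, 6, 1
Sorted: 1, 3, 4, 5, 6
Joining the sorted digits gives the result.
Final answer: 13456


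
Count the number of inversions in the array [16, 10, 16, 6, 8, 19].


For each element, count the later elements that are smaller than it:
  16 (index 0): smaller elements after it = [10, 6, 8] -> 3
  10 (index 1): smaller elements after it = [6, 8] -> 2
  16 (index 2): smaller elements after it = [6, 8] -> 2
  6 (index 3): smaller elements after it = [] -> 0
  8 (index 4): smaller elements after it = [] -> 0
Total inversions = 3 + 2 + 2 + 0 + 0 = 7
Final answer: 7
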